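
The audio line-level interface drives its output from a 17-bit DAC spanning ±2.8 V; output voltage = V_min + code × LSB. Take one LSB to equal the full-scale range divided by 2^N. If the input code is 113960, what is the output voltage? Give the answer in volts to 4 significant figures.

2.069 V

Range = 2.8 − (-2.8) = 5.6 V. LSB = 5.6 V / 2^17.
V_out = V_min + code × LSB = -2.8 V + 113960 × 5.6 V / 131072
      = -2.8 + 4.86890 = 2.06890 V.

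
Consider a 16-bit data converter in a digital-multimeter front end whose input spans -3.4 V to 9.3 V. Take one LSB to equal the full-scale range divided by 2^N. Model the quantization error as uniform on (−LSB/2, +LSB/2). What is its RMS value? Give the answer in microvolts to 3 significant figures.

55.9 µV

The full-scale span is 9.3 − (-3.4) = 12.7 V.
LSB = 12.7 V / 2^16 = 193.79 µV.
σ_q = LSB/√12 = 193.79 µV/3.4641 = 55.9 µV.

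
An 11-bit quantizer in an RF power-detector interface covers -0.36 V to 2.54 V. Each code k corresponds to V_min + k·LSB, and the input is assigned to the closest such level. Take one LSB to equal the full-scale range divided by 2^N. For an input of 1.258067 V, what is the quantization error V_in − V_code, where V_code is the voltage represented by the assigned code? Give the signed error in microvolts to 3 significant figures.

Full-scale range = 2.54 V − (-0.36 V) = 2.9 V. LSB = 2.9 V / 2^11 ≈ 1.416 mV.
(1.258067 − (-0.36)) / LSB = 1.618067 × 2048/2.9 = 1142.6901. Nearest integer: k = 1143.
V_code = -0.36 + (1143/2048) × 2.9 = 1.258505859 V.
V_in − V_code = 1.258067 − (1.258505859) = −439 µV.

−439 µV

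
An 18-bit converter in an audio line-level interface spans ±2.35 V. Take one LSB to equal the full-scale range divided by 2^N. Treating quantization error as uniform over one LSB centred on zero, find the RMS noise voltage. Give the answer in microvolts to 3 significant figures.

5.18 µV

Full-scale range = 2.35 V − (-2.35 V) = 4.7 V.
LSB = 4.7 V ÷ 2^18 = 4.7/262144 V = 17.929 µV.
V_rms = LSB/√12 = 17.929 µV / √12 = 5.18 µV.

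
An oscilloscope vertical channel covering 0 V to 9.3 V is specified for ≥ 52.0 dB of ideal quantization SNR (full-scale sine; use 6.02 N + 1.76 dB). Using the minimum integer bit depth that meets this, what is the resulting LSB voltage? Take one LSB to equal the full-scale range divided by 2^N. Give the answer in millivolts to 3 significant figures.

18.2 mV

Full-scale range = 9.3 V.
N ≥ (52.0 − 1.76)/6.02 = 8.346 → N_min = 9.
LSB = 9.3 V / 2^9 = 18.2 mV.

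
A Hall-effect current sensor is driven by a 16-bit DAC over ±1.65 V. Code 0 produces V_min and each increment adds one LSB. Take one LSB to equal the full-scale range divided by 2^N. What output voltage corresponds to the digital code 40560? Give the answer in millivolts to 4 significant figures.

392.4 mV

The full-scale span is 1.65 − (-1.65) = 3.3 V. LSB = 3.3 V / 2^16.
V_out = -1.65 + 40560 × (3.3/65536) V
      = -1.65 V + 2.04236 V = 0.392358 V.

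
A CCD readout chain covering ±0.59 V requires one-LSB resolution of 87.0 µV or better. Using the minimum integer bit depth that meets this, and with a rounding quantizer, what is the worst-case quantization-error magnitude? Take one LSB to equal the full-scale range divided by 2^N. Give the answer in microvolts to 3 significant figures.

36.0 µV

The full-scale span is 0.59 − (-0.59) = 1.18 V.
Levels needed ≥ 1.18/87.0 µV = 13560. 2^14 = 16384 suffices, so N_min = 14.
Step size = 1.18/16384 V = 72.021 µV.
|e|_max = LSB/2 = 36.0 µV.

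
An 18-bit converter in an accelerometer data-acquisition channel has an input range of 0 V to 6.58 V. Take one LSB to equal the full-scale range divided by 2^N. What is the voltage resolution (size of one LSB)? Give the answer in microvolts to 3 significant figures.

V_FS = 6.58 V.
Number of codes = 2^18 = 262144.
LSB = 6.58 V / 2^18 = 25.1 µV.

25.1 µV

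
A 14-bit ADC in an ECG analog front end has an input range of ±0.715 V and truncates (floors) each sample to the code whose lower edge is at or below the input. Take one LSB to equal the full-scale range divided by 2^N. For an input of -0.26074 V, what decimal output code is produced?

Span: 0.715 V − (-0.715 V) = 1.43 V. LSB = 1.43 V / 2^14 ≈ 87.28 µV.
(V_in − V_min) × 2^14/range = (-0.26074 − (-0.715)) × 16384/1.43 = 5204.612.
Floor → code = 5204.

5204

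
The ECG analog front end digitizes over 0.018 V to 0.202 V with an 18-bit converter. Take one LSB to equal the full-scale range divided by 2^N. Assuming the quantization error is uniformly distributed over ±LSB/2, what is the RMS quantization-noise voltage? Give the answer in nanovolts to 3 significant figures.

203 nV

The full-scale span is 0.202 − (0.018) = 0.184 V.
One LSB is 0.184 V / 262144 = 0.70190 µV.
σ_q = LSB/√12 = 0.70190 µV/3.4641 = 203 nV.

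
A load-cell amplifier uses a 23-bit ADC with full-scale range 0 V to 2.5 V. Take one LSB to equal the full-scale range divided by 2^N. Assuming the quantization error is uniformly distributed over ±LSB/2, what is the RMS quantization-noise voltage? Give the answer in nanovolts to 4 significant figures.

86.03 nV

Span = 2.5 V.
LSB = 2.5 V ÷ 2^23 = 2.5/8388608 V = 298.023 nV.
For a uniform distribution on [−LSB/2, +LSB/2], V_rms = LSB/√12 = 298.023 nV/3.4641 = 86.03 nV.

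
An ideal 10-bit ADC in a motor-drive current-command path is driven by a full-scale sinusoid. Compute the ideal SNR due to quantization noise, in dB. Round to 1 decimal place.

For an ideal N-bit converter with full-scale sine input, SNR = 6.02 N + 1.76 dB. SNR = 6.02 × 10 + 1.76 = 60.20 + 1.76 = 61.96 dB.

62.0 dB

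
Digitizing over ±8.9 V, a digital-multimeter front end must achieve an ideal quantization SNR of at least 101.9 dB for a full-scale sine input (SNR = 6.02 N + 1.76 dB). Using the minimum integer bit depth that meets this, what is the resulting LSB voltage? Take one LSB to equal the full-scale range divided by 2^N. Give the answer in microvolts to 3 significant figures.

136 µV

The full-scale span is 8.9 − (-8.9) = 17.8 V.
N ≥ (101.9 − 1.76)/6.02 = 16.635 → N_min = 17.
LSB = 17.8 V ÷ 2^17 = 17.8/131072 V = 136 µV.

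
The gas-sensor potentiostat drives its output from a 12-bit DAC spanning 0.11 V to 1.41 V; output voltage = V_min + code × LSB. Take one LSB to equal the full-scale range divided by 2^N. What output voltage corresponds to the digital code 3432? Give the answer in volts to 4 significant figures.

Range = 1.41 − (0.11) = 1.3 V. LSB = 1.3 V / 2^12.
V_out = V_min + code × LSB = 0.11 V + 3432 × 1.3 V / 4096
      = 0.11 + 1.08926 = 1.19926 V.

1.199 V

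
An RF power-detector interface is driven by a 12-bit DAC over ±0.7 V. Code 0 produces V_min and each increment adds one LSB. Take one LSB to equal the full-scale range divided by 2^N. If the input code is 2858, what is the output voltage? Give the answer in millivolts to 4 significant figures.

Range = 0.7 − (-0.7) = 1.4 V. LSB = 1.4 V / 2^12.
Output = V_min + (2858/4096) × range = -0.7 + 0.697754 × 1.4 V
      = -0.7 V + 0.976855 V = 0.276855 V.

276.9 mV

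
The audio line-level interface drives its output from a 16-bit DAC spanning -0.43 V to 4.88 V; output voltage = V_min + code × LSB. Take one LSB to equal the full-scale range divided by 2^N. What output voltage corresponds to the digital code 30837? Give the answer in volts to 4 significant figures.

2.069 V

Span: 4.88 V − (-0.43 V) = 5.31 V. LSB = 5.31 V / 2^16.
V_out = V_min + code × LSB = -0.43 V + 30837 × 5.31 V / 65536
      = -0.43 + 2.49854 = 2.06854 V.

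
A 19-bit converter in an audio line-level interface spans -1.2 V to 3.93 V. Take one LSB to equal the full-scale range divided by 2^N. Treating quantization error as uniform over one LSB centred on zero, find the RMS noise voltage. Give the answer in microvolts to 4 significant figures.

Range = 3.93 − (-1.2) = 5.13 V.
One LSB is 5.13 V / 524288 = 9.78470 µV.
For a uniform distribution on [−LSB/2, +LSB/2], V_rms = LSB/√12 = 9.78470 µV/3.4641 = 2.825 µV.

2.825 µV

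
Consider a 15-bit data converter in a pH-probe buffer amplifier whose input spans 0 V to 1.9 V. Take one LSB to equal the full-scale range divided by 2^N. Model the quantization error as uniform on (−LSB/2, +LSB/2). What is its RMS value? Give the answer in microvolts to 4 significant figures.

16.74 µV

V_FS = 1.9 V.
Step size = 1.9/32768 V = 57.9834 µV.
V_rms = LSB/√12 = 57.9834 µV / √12 = 16.74 µV.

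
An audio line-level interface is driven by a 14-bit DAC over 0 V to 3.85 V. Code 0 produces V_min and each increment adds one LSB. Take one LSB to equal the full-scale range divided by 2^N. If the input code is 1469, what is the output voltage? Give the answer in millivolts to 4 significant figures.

345.2 mV

Span = 3.85 V. LSB = 3.85 V / 2^14.
V_out = 0 + 1469 × (3.85/16384) V
      = 0 V + 0.345193 V = 0.345193 V.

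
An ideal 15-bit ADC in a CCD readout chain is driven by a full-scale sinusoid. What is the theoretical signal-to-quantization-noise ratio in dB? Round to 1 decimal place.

92.1 dB

Ideal quantization SNR: 6.02 × 15 + 1.76 dB = 92.1 dB.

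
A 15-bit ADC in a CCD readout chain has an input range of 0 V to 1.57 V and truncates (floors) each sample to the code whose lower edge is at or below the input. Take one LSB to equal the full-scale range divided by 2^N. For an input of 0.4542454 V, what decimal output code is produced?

V_FS = 1.57 V. LSB = 1.57 V / 2^15 ≈ 47.91 µV.
code = ⌊(V_in − V_min)/LSB⌋ = ⌊(V_in − V_min) × 2^15 / range⌋
     = ⌊(0.4542454 − (0)) × 32768 / 1.57⌋ = ⌊0.4542454 × 32768/1.57⌋
     = ⌊9480.709⌋ = 9480.

9480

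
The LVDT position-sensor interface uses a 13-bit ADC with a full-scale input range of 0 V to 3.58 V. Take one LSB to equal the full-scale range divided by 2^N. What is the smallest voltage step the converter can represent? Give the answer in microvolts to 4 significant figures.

Range is 3.58 V.
2^13 = 8192 levels.
LSB = 3.58 V / 2^13 = 437.0 µV.

437.0 µV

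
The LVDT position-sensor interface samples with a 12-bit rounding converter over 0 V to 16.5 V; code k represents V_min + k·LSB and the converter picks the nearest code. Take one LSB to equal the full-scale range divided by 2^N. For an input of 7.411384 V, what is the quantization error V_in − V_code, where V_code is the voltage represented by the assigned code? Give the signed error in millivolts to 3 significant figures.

−0.725 mV

Span = 16.5 V. LSB = 16.5 V / 2^12 ≈ 4.028 mV.
(V_in − V_min)/LSB = (7.411384 − (0)) × 4096/16.5 = 1839.8199 → nearest code k = 1840.
V_code = V_min + k × range/2^12 = 0 + 1840 × 16.5/4096 = 7.412109375 V.
V_in − V_code = 7.411384 − (7.412109375) = −0.725 mV.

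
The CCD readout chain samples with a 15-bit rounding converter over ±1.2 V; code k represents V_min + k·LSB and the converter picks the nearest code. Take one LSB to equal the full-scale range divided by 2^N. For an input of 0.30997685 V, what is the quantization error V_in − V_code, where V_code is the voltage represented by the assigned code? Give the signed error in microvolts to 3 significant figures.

+15.9 µV

Span: 1.2 V − (-1.2 V) = 2.4 V. LSB = 2.4 V / 2^15 ≈ 73.24 µV.
(0.30997685 − (-1.2)) / LSB = 1.50997685 × 32768/2.4 = 20616.2173. Nearest integer: k = 20616.
V_code = V_min + k × range/2^15 = -1.2 + 20616 × 2.4/32768 = 0.30996093750 V.
Error = V_in − V_code = 0.30997685 − (0.30996093750) = +15.9 µV.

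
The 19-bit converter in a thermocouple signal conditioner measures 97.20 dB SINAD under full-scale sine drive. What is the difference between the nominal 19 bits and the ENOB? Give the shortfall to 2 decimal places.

Effective bits = (97.20 − 1.76)/6.02 = 15.8538.
Lost resolution: 19 − 15.8538 = 3.1462 bits.

3.15 bits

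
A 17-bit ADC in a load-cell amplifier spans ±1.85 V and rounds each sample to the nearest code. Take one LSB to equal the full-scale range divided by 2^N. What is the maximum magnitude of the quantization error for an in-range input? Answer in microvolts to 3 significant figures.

Span: 1.85 V − (-1.85 V) = 3.7 V.
One LSB is 3.7 V / 131072 = 28.229 µV.
|e|_max = LSB/2 = 14.1 µV.

14.1 µV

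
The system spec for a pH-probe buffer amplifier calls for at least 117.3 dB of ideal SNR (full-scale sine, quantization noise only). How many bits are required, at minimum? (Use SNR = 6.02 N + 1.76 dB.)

Required N = ⌈(117.3 − 1.76)/6.02⌉ = ⌈19.193⌉ = 20.

20 bits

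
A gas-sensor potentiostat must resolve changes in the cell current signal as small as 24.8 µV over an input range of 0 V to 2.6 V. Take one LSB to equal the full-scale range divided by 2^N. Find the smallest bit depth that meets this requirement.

17 bits

V_FS = 2.6 V.
Need 2^N ≥ 2.6 V / 24.8 µV = 104800 → N_min = 17.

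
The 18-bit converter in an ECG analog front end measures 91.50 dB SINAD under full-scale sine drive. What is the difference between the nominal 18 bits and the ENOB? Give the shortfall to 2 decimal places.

3.09 bits

N_eff = (91.50 − 1.76)/6.02 = 14.9070 bits.
Lost resolution: 18 − 14.9070 = 3.0930 bits.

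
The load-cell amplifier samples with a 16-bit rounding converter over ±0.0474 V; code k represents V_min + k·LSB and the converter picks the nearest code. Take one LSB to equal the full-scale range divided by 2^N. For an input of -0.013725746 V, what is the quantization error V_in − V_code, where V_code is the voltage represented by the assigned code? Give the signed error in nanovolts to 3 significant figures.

+408 nV

The full-scale span is 0.0474 − (-0.0474) = 0.0948 V. LSB = 0.0948 V / 2^16 ≈ 1.447 µV.
(-0.013725746 − (-0.0474)) / LSB = 0.033674254 × 65536/0.0948 = 23279.2818. Nearest integer: k = 23279.
V_code = -0.0474 + (23279/65536) × 0.0948 = -0.013726153564 V.
Error = V_in − V_code = -0.013725746 − (-0.013726153564) = +408 nV.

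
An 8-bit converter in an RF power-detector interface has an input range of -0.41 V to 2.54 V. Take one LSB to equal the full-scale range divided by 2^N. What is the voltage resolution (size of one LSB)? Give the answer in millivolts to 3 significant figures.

11.5 mV

Range = 2.54 − (-0.41) = 2.95 V.
There are 2^8 = 256 steps.
LSB = 2.95 V / 2^8 = 11.5 mV.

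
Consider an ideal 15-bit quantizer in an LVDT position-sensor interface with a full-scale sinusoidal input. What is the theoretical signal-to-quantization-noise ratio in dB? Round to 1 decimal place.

92.1 dB

6.02(15) + 1.76 = 90.30 + 1.76 = 92.06 dB.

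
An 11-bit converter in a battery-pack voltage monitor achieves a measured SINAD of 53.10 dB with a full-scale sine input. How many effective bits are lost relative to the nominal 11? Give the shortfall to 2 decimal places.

Effective bits = (53.10 − 1.76)/6.02 = 8.5282.
Lost resolution: 11 − 8.5282 = 2.4718 bits.

2.47 bits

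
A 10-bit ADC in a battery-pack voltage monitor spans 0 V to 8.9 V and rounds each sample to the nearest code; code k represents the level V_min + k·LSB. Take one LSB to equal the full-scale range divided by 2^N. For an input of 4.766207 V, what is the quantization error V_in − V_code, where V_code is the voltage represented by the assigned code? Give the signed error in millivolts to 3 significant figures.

+3.32 mV

Span = 8.9 V. LSB = 8.9 V / 2^10 ≈ 8.691 mV.
(4.766207 − (0)) / LSB = 4.766207 × 1024/8.9 = 548.3816. Nearest integer: k = 548.
V_code = 0 + (548/1024) × 8.9 = 4.762890625 V.
Error = V_in − V_code = 4.766207 − (4.762890625) = +3.32 mV.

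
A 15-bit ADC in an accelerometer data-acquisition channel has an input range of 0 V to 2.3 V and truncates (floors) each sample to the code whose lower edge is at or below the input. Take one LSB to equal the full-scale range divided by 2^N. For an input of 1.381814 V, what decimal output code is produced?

19686

Full-scale range = 2.3 V. LSB = 2.3 V / 2^15 ≈ 70.19 µV.
V_in − V_min = 1.381814 − (0) = 1.381814 V.
Divide by LSB: 1.381814 × 32768/2.3 = 19686.6440.
Truncating gives code 19686.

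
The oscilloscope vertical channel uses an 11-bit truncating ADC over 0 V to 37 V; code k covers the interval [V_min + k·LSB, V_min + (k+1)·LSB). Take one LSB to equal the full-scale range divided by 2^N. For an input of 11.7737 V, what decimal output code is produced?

651

Full-scale range = 37 V. LSB = 37 V / 2^11 ≈ 18.07 mV.
(V_in − V_min) × 2^11/range = (11.7737 − (0)) × 2048/37 = 651.690.
Floor → code = 651.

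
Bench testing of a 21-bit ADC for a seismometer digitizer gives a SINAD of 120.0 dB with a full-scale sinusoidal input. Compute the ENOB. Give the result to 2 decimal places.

19.64 bits

Inverting SNR = 6.02 N + 1.76: N_eff = (120.0 − 1.76)/6.02 = 19.6412.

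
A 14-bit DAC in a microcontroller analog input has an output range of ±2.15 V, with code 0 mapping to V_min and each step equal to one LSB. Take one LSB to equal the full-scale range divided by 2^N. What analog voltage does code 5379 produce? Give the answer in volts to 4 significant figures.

-0.7383 V

Range = 2.15 − (-2.15) = 4.3 V. LSB = 4.3 V / 2^14.
V_out = -2.15 + 5379 × (4.3/16384) V
      = -2.15 V + 1.41172 V = -0.738275 V.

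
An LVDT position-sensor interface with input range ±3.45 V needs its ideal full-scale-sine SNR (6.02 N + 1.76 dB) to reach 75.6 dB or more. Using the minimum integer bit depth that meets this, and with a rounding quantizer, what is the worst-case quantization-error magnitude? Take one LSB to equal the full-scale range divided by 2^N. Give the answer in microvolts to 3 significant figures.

421 µV

Range = 3.45 − (-3.45) = 6.9 V.
Solving 6.02 N ≥ 75.6 − 1.76: N ≥ 12.266. Round up → N = 13.
LSB = 6.9 V ÷ 2^13 = 6.9/8192 V = 0.84229 mV.
Half an LSB is 421 µV.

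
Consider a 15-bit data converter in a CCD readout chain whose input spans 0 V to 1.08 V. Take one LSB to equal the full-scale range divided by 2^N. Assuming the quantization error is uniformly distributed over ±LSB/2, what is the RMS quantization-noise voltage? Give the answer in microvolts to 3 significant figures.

V_FS = 1.08 V.
LSB = 1.08 V / 2^15 = 32.959 µV.
RMS of a uniform error over width LSB is LSB/√12 = 9.51 µV.

9.51 µV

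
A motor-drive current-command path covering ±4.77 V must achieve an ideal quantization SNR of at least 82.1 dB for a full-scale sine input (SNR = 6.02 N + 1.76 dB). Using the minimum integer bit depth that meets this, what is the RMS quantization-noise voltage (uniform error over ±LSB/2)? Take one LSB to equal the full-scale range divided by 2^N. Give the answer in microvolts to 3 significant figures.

Full-scale range = 4.77 V − (-4.77 V) = 9.54 V.
N ≥ (82.1 − 1.76)/6.02 = 13.346 → N_min = 14.
LSB = 9.54 V ÷ 2^14 = 9.54/16384 V = 0.58228 mV.
V_rms = LSB/√12 = 168 µV.

168 µV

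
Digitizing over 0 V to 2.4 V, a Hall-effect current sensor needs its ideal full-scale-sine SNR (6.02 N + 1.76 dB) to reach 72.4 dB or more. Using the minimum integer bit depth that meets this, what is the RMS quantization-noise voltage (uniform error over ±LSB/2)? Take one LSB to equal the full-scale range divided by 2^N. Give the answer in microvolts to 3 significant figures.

V_FS = 2.4 V.
Required N = ⌈(72.4 − 1.76)/6.02⌉ = ⌈11.734⌉ = 12.
LSB = 2.4 V ÷ 2^12 = 2.4/4096 V = 0.58594 mV.
RMS noise = LSB/√12 = 169 µV.

169 µV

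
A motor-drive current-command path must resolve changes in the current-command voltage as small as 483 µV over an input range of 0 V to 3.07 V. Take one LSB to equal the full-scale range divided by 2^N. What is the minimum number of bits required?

Span = 3.07 V.
Levels needed ≥ 3.07/483 µV = 6356. 2^13 = 8192 suffices, so N_min = 13.

13 bits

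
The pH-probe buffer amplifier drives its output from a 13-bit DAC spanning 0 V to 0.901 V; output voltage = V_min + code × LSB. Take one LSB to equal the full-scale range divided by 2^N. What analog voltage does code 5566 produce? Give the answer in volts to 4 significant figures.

0.6122 V

Span = 0.901 V. LSB = 0.901 V / 2^13.
V_out = V_min + code × LSB = 0 V + 5566 × 0.901 V / 8192
      = 0 V + 0.612178 V = 0.612178 V.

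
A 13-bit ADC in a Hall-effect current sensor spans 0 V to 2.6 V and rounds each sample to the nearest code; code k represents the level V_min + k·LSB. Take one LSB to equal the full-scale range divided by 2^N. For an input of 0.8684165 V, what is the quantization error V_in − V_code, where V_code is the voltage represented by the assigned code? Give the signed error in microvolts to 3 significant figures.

V_FS = 2.6 V. LSB = 2.6 V / 2^13 ≈ 317.4 µV.
(0.8684165 − (0)) / LSB = 0.8684165 × 8192/2.6 = 2736.1800. Nearest integer: k = 2736.
Reconstructed level: 0 + 2736 × 2.6/8192 V = 0.8683593750 V.
V_in − V_code = 0.8684165 − (0.8683593750) = +57.1 µV.

+57.1 µV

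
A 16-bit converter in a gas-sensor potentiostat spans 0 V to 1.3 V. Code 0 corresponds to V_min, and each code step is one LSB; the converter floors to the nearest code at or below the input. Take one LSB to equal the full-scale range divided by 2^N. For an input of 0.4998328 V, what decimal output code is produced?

25197

Span = 1.3 V. LSB = 1.3 V / 2^16 ≈ 19.84 µV.
(V_in − V_min) × 2^16/range = (0.4998328 − (0)) × 65536/1.3 = 25197.725.
Floor → code = 25197.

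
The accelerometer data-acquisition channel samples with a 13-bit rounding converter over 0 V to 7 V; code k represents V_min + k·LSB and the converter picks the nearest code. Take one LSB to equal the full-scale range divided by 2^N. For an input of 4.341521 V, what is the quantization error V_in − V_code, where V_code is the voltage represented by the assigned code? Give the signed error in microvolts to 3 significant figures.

−154 µV

Range is 7 V. LSB = 7 V / 2^13 ≈ 0.8545 mV.
Position in LSBs: (4.341521 − (0)) × 8192/7 = 5080.8200; rounding gives k = 5081.
V_code = 0 + (5081/8192) × 7 = 4.341674805 V.
Error = V_in − V_code = 4.341521 − (4.341674805) = −154 µV.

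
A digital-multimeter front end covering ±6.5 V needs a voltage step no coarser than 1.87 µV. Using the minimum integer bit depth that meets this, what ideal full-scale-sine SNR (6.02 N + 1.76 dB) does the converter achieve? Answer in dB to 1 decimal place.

Range = 6.5 − (-6.5) = 13 V.
Levels needed ≥ 13/1.87 µV = 6.952e6. 2^23 = 8388608 suffices, so N_min = 23.
SNR = 6.02 × 23 + 1.76 = 140.22 dB.

140.2 dB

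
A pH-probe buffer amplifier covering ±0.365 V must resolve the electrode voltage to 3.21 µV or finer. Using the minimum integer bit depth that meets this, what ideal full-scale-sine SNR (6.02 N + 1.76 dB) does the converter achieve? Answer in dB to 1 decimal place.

110.1 dB

The full-scale span is 0.365 − (-0.365) = 0.73 V.
Need 2^N ≥ 0.73 V / 3.21 µV = 227400 → N_min = 18.
Ideal SNR at N = 18: 6.02·18 + 1.76 = 110.1 dB.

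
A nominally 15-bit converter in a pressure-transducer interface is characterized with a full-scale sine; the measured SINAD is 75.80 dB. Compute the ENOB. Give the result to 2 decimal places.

12.30 bits

ENOB = (SINAD − 1.76) / 6.02 = (75.80 − 1.76) / 6.02 = 74.04 / 6.02 = 12.2990.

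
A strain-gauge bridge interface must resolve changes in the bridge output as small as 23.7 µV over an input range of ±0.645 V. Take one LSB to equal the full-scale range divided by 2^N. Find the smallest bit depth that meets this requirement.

16 bits

Range = 0.645 − (-0.645) = 1.29 V.
Levels needed ≥ 1.29/23.7 µV = 54430. 2^16 = 65536 suffices, so N_min = 16.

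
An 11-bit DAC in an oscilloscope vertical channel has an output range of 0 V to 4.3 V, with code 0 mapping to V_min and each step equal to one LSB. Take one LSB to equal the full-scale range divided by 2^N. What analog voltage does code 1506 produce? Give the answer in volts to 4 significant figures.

3.162 V

Full-scale range = 4.3 V. LSB = 4.3 V / 2^11.
V_out = V_min + code × LSB = 0 V + 1506 × 4.3 V / 2048
      = 0 V + 3.16201 V = 3.16201 V.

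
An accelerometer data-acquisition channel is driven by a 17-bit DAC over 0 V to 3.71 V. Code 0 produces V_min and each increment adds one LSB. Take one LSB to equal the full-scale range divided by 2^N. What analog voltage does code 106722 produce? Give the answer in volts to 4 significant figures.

Range is 3.71 V. LSB = 3.71 V / 2^17.
V_out = V_min + code × LSB = 0 V + 106722 × 3.71 V / 131072
      = 0 V + 3.02077 V = 3.02077 V.

3.021 V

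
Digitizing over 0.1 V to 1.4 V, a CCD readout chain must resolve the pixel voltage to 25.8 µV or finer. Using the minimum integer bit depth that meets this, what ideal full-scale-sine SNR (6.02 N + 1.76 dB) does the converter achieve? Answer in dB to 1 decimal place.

Range = 1.4 − (0.1) = 1.3 V.
1.3 V / 25.8 µV = 50390. Since 2^15 = 32768 and 2^16 = 65536, N = 16.
6.02(16) + 1.76 = 98.08 dB.

98.1 dB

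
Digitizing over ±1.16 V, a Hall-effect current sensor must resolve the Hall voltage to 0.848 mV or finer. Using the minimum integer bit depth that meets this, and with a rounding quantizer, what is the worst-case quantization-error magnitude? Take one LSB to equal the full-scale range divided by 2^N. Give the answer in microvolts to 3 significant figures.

Range = 1.16 − (-1.16) = 2.32 V.
Required number of levels: 2.32/0.848 mV = 2735.8; smallest N with 2^N ≥ that is 12.
LSB = 2.32 V ÷ 2^12 = 2.32/4096 V = 0.56641 mV.
Half an LSB is 283 µV.

283 µV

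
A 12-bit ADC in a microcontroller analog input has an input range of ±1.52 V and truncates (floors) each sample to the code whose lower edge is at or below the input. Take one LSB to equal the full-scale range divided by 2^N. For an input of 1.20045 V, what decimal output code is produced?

3665

Span: 1.52 V − (-1.52 V) = 3.04 V. LSB = 3.04 V / 2^12 ≈ 0.7422 mV.
V_in − V_min = 1.20045 − (-1.52) = 2.72045 V.
Divide by LSB: 2.72045 × 4096/3.04 = 3665.4484.
Truncating gives code 3665.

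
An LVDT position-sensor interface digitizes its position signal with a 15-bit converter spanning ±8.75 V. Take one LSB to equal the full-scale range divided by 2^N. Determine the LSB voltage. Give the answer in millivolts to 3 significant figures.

The full-scale span is 8.75 − (-8.75) = 17.5 V.
There are 2^15 = 32768 steps.
Step size = 17.5/32768 V = 0.534 mV.

0.534 mV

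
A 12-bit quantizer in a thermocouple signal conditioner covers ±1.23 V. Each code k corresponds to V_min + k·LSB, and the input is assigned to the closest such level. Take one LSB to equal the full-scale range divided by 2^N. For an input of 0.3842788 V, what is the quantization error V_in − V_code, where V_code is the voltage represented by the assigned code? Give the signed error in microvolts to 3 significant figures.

The full-scale span is 1.23 − (-1.23) = 2.46 V. LSB = 2.46 V / 2^12 ≈ 0.6006 mV.
Position in LSBs: (0.3842788 − (-1.23)) × 4096/2.46 = 2687.8398; rounding gives k = 2688.
V_code = -1.23 + (2688/4096) × 2.46 = 0.3843750000 V.
Error = V_in − V_code = 0.3842788 − (0.3843750000) = −96.2 µV.

−96.2 µV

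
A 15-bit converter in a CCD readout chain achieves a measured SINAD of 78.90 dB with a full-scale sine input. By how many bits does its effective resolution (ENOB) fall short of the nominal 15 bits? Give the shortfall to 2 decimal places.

2.19 bits

ENOB = (SINAD − 1.76)/6.02 = (78.90 − 1.76)/6.02 = 12.8140 bits.
Shortfall = 15 − 12.8140 = 2.1860 bits.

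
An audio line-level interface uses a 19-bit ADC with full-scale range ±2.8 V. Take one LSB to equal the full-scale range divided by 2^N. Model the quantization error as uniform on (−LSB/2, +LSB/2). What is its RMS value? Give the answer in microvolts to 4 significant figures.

3.083 µV

The full-scale span is 2.8 − (-2.8) = 5.6 V.
LSB = 5.6 V ÷ 2^19 = 5.6/524288 V = 10.6812 µV.
For a uniform distribution on [−LSB/2, +LSB/2], V_rms = LSB/√12 = 10.6812 µV/3.4641 = 3.083 µV.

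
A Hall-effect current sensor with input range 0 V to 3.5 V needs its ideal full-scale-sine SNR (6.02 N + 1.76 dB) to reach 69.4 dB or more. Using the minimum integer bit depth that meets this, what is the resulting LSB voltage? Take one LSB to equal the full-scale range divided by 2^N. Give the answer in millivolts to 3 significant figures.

0.854 mV

V_FS = 3.5 V.
6.02 N + 1.76 ≥ 69.4 gives N ≥ 11.236, so the minimum integer is 12.
LSB = 3.5 V ÷ 2^12 = 3.5/4096 V = 0.854 mV.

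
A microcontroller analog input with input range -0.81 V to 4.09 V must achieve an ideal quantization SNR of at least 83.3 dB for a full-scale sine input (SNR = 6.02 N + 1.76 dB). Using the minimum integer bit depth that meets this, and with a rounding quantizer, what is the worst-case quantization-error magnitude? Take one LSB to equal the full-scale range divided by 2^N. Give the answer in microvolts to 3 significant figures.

150 µV

Span: 4.09 V − (-0.81 V) = 4.9 V.
6.02 N + 1.76 ≥ 83.3 gives N ≥ 13.545, so the minimum integer is 14.
One LSB is 4.9 V / 16384 = 299.07 µV.
Max error for round-to-nearest is LSB/2 = 150 µV.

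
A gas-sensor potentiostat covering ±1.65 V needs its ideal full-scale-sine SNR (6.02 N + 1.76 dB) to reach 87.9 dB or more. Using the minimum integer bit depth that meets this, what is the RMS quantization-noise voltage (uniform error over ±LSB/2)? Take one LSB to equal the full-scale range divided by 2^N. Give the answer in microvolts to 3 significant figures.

Span: 1.65 V − (-1.65 V) = 3.3 V.
N ≥ (87.9 − 1.76)/6.02 = 14.309 → N_min = 15.
One LSB is 3.3 V / 32768 = 100.71 µV.
V_rms = LSB/√12 = 29.1 µV.

29.1 µV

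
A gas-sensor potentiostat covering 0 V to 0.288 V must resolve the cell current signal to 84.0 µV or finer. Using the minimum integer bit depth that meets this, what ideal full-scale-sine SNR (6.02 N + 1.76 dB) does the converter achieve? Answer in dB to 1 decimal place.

Range is 0.288 V.
Required number of levels: 0.288/84.0 µV = 3428.6; smallest N with 2^N ≥ that is 12.
6.02(12) + 1.76 = 74.00 dB.

74.0 dB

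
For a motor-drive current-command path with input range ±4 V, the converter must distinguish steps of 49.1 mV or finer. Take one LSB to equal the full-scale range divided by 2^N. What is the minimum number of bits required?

Full-scale range = 4 V − (-4 V) = 8 V.
8 V / 49.1 mV = 162.9. Since 2^7 = 128 and 2^8 = 256, N = 8.

8 bits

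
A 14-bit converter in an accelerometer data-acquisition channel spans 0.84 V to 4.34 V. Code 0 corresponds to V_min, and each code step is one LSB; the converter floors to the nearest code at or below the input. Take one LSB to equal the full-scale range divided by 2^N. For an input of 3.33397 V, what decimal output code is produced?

The full-scale span is 4.34 − (0.84) = 3.5 V. LSB = 3.5 V / 2^14 ≈ 213.6 µV.
code = ⌊(V_in − V_min)/LSB⌋ = ⌊(V_in − V_min) × 2^14 / range⌋
     = ⌊(3.33397 − (0.84)) × 16384 / 3.5⌋ = ⌊2.49397 × 16384/3.5⌋
     = ⌊11674.630⌋ = 11674.

11674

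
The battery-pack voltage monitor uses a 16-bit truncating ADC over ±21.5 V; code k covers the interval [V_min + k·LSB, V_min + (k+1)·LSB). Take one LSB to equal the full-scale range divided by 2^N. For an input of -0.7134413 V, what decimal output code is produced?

31680

Full-scale range = 21.5 V − (-21.5 V) = 43 V. LSB = 43 V / 2^16 ≈ 0.6561 mV.
code = ⌊(V_in − V_min)/LSB⌋ = ⌊(V_in − V_min) × 2^16 / range⌋
     = ⌊(-0.7134413 − (-21.5)) × 65536 / 43⌋ = ⌊20.7865587 × 65536/43⌋
     = ⌊31680.649⌋ = 31680.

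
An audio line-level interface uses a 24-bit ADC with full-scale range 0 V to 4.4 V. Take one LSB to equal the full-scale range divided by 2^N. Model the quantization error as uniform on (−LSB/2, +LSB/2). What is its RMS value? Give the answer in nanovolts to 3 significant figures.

75.7 nV

Span = 4.4 V.
LSB = 4.4 V / 2^24 = 262.26 nV.
For a uniform distribution on [−LSB/2, +LSB/2], V_rms = LSB/√12 = 262.26 nV/3.4641 = 75.7 nV.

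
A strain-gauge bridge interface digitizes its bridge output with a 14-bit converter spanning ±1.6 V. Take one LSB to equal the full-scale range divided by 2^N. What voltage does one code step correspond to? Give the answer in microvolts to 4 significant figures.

The full-scale span is 1.6 − (-1.6) = 3.2 V.
2^14 = 16384 levels.
LSB = 3.2 V / 2^14 = 195.3 µV.

195.3 µV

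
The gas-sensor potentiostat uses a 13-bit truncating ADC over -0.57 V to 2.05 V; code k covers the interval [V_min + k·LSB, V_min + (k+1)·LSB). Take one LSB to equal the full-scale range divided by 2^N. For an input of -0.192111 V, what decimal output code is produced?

1181

Range = 2.05 − (-0.57) = 2.62 V. LSB = 2.62 V / 2^13 ≈ 319.8 µV.
(V_in − V_min) × 2^13/range = (-0.192111 − (-0.57)) × 8192/2.62 = 1181.552.
Floor → code = 1181.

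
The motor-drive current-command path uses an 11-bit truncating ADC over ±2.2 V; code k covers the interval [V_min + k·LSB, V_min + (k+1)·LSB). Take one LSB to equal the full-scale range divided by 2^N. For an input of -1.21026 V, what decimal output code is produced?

460

Range = 2.2 − (-2.2) = 4.4 V. LSB = 4.4 V / 2^11 ≈ 2.148 mV.
V_in − V_min = -1.21026 − (-2.2) = 0.98974 V.
Divide by LSB: 0.98974 × 2048/4.4 = 460.6790.
Truncating gives code 460.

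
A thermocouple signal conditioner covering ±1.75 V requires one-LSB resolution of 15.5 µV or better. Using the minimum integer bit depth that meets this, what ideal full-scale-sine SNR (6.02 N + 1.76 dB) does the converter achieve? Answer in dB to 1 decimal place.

110.1 dB

Range = 1.75 − (-1.75) = 3.5 V.
Levels needed ≥ 3.5/15.5 µV = 225800. 2^18 = 262144 suffices, so N_min = 18.
6.02(18) + 1.76 = 110.12 dB.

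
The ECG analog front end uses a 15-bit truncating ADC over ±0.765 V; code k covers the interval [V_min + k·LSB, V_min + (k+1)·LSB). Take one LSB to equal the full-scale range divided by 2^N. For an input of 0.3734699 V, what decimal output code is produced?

24382

Span: 0.765 V − (-0.765 V) = 1.53 V. LSB = 1.53 V / 2^15 ≈ 46.69 µV.
code = ⌊(V_in − V_min)/LSB⌋ = ⌊(V_in − V_min) × 2^15 / range⌋
     = ⌊(0.3734699 − (-0.765)) × 32768 / 1.53⌋ = ⌊1.1384699 × 32768/1.53⌋
     = ⌊24382.602⌋ = 24382.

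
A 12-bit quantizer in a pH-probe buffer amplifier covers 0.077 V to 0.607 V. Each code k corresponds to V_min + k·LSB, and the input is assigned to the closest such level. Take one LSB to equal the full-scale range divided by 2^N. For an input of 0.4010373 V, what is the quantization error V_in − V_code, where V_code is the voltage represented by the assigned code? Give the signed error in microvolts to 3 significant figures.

Range = 0.607 − (0.077) = 0.53 V. LSB = 0.53 V / 2^12 ≈ 129.4 µV.
(0.4010373 − (0.077)) / LSB = 0.3240373 × 4096/0.53 = 2504.2581. Nearest integer: k = 2504.
V_code = 0.077 + (2504/4096) × 0.53 = 0.4010039063 V.
Error = V_in − V_code = 0.4010373 − (0.4010039063) = +33.4 µV.

+33.4 µV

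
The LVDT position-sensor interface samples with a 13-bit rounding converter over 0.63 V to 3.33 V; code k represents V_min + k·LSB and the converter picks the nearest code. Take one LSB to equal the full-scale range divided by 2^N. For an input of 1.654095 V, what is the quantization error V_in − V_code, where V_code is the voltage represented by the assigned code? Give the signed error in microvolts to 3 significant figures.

Full-scale range = 3.33 V − (0.63 V) = 2.7 V. LSB = 2.7 V / 2^13 ≈ 329.6 µV.
Position in LSBs: (1.654095 − (0.63)) × 8192/2.7 = 3107.1801; rounding gives k = 3107.
V_code = V_min + k × range/2^13 = 0.63 + 3107 × 2.7/8192 = 1.654035645 V.
V_in − V_code = 1.654095 − (1.654035645) = +59.4 µV.

+59.4 µV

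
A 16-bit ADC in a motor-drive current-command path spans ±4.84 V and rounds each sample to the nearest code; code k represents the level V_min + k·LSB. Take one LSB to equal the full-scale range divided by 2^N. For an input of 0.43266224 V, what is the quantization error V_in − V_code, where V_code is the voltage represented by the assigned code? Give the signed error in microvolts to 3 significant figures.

Span: 4.84 V − (-4.84 V) = 9.68 V. LSB = 9.68 V / 2^16 ≈ 147.7 µV.
(0.43266224 − (-4.84)) / LSB = 5.27266224 × 65536/9.68 = 35697.2306. Nearest integer: k = 35697.
V_code = V_min + k × range/2^16 = -4.84 + 35697 × 9.68/65536 = 0.43262817383 V.
e = 0.43266224 − (0.43262817383) = +34.1 µV.

+34.1 µV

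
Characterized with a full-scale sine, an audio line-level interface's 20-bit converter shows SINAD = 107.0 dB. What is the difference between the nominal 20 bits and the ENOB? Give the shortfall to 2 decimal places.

ENOB = (SINAD − 1.76)/6.02 = (107.0 − 1.76)/6.02 = 17.4817 bits.
Lost resolution: 20 − 17.4817 = 2.5183 bits.

2.52 bits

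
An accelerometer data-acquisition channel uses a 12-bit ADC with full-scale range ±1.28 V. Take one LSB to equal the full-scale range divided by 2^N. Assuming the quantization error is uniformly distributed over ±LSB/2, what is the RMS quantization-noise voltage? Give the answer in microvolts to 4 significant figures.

180.4 µV

The full-scale span is 1.28 − (-1.28) = 2.56 V.
One LSB is 2.56 V / 4096 = 0.625000 mV.
RMS of a uniform error over width LSB is LSB/√12 = 180.4 µV.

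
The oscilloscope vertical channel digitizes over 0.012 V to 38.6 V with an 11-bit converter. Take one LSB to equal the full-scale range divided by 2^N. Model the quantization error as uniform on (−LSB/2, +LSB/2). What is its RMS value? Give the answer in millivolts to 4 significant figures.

5.439 mV

Span: 38.6 V − (0.012 V) = 38.588 V.
One LSB is 38.588 V / 2048 = 18.8418 mV.
σ_q = LSB/√12 = 18.8418 mV/3.4641 = 5.439 mV.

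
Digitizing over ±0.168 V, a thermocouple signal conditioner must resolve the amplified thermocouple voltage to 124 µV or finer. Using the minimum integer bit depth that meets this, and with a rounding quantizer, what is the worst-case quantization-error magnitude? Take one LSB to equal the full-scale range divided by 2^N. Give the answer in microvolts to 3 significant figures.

41.0 µV

Span: 0.168 V − (-0.168 V) = 0.336 V.
0.336 V / 124 µV = 2710. Since 2^11 = 2048 and 2^12 = 4096, N = 12.
Step size = 0.336/4096 V = 82.031 µV.
Half an LSB is 41.0 µV.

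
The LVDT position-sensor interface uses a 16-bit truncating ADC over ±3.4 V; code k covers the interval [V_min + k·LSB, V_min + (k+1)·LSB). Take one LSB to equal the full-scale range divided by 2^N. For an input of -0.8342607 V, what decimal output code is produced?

24727

Span: 3.4 V − (-3.4 V) = 6.8 V. LSB = 6.8 V / 2^16 ≈ 103.8 µV.
code = ⌊(V_in − V_min)/LSB⌋ = ⌊(V_in − V_min) × 2^16 / range⌋
     = ⌊(-0.8342607 − (-3.4)) × 65536 / 6.8⌋ = ⌊2.5657393 × 65536/6.8⌋
     = ⌊24727.690⌋ = 24727.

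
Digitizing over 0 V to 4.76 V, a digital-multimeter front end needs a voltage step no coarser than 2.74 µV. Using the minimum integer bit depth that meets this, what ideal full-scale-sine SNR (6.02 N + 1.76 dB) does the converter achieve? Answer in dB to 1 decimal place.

Span = 4.76 V.
Need 2^N ≥ 4.76 V / 2.74 µV = 1.737e6 → N_min = 21.
Ideal SNR at N = 21: 6.02·21 + 1.76 = 128.2 dB.

128.2 dB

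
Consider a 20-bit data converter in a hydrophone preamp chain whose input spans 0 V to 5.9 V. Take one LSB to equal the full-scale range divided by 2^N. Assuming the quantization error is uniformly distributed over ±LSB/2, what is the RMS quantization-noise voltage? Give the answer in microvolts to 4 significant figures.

Range is 5.9 V.
LSB = 5.9 V / 2^20 = 5.62668 µV.
RMS of a uniform error over width LSB is LSB/√12 = 1.624 µV.

1.624 µV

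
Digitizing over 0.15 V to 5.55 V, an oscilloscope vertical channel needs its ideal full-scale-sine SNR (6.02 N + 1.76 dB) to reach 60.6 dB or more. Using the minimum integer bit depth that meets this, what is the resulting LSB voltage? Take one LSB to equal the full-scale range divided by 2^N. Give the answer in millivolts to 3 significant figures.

5.27 mV

Full-scale range = 5.55 V − (0.15 V) = 5.4 V.
Required N = ⌈(60.6 − 1.76)/6.02⌉ = ⌈9.774⌉ = 10.
LSB = 5.4 V ÷ 2^10 = 5.4/1024 V = 5.27 mV.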